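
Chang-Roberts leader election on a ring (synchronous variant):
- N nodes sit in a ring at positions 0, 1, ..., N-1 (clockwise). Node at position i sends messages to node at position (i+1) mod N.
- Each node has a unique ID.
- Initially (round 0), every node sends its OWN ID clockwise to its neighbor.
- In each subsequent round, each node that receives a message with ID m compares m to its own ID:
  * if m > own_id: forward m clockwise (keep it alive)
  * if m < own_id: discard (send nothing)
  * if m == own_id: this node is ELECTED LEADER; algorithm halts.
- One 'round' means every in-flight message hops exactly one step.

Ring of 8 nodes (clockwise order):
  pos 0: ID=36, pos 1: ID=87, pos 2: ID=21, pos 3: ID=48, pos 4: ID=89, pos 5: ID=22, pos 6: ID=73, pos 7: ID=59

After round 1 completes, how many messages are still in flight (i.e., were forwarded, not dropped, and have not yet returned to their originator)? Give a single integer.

Round 1: pos1(id87) recv 36: drop; pos2(id21) recv 87: fwd; pos3(id48) recv 21: drop; pos4(id89) recv 48: drop; pos5(id22) recv 89: fwd; pos6(id73) recv 22: drop; pos7(id59) recv 73: fwd; pos0(id36) recv 59: fwd
After round 1: 4 messages still in flight

Answer: 4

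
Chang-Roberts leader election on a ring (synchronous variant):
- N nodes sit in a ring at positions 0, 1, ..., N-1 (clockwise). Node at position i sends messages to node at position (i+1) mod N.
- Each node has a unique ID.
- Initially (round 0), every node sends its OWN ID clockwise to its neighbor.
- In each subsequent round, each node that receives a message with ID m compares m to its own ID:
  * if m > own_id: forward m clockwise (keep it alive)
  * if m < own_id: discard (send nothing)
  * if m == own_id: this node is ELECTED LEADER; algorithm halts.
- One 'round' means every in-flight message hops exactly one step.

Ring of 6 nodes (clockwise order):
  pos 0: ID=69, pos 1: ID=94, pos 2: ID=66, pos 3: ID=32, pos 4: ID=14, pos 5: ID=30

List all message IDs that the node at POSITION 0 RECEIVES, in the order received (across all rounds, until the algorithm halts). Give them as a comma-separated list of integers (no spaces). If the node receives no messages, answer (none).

Answer: 30,32,66,94

Derivation:
Round 1: pos1(id94) recv 69: drop; pos2(id66) recv 94: fwd; pos3(id32) recv 66: fwd; pos4(id14) recv 32: fwd; pos5(id30) recv 14: drop; pos0(id69) recv 30: drop
Round 2: pos3(id32) recv 94: fwd; pos4(id14) recv 66: fwd; pos5(id30) recv 32: fwd
Round 3: pos4(id14) recv 94: fwd; pos5(id30) recv 66: fwd; pos0(id69) recv 32: drop
Round 4: pos5(id30) recv 94: fwd; pos0(id69) recv 66: drop
Round 5: pos0(id69) recv 94: fwd
Round 6: pos1(id94) recv 94: ELECTED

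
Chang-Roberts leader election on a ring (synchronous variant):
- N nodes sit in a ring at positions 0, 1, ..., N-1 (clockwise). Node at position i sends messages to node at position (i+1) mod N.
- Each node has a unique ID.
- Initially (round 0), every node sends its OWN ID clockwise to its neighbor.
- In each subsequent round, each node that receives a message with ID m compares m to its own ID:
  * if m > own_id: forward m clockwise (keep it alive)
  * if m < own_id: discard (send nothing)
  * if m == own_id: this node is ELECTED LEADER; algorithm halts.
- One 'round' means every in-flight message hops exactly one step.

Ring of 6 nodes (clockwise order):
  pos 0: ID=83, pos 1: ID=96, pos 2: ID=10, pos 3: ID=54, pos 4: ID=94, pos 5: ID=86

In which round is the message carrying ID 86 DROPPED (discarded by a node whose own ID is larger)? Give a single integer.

Answer: 2

Derivation:
Round 1: pos1(id96) recv 83: drop; pos2(id10) recv 96: fwd; pos3(id54) recv 10: drop; pos4(id94) recv 54: drop; pos5(id86) recv 94: fwd; pos0(id83) recv 86: fwd
Round 2: pos3(id54) recv 96: fwd; pos0(id83) recv 94: fwd; pos1(id96) recv 86: drop
Round 3: pos4(id94) recv 96: fwd; pos1(id96) recv 94: drop
Round 4: pos5(id86) recv 96: fwd
Round 5: pos0(id83) recv 96: fwd
Round 6: pos1(id96) recv 96: ELECTED
Message ID 86 originates at pos 5; dropped at pos 1 in round 2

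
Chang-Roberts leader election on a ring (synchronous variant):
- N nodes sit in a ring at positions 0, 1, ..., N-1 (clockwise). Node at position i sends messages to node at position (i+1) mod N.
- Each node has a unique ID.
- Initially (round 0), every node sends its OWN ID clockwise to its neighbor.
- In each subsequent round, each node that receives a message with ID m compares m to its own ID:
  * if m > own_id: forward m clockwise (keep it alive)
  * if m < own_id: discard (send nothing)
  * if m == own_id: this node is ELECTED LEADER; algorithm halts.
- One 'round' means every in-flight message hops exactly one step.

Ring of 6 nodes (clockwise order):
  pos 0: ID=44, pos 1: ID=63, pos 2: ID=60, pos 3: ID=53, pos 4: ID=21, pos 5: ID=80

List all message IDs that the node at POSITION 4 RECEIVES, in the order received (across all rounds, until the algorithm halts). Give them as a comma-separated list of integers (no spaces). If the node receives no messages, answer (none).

Round 1: pos1(id63) recv 44: drop; pos2(id60) recv 63: fwd; pos3(id53) recv 60: fwd; pos4(id21) recv 53: fwd; pos5(id80) recv 21: drop; pos0(id44) recv 80: fwd
Round 2: pos3(id53) recv 63: fwd; pos4(id21) recv 60: fwd; pos5(id80) recv 53: drop; pos1(id63) recv 80: fwd
Round 3: pos4(id21) recv 63: fwd; pos5(id80) recv 60: drop; pos2(id60) recv 80: fwd
Round 4: pos5(id80) recv 63: drop; pos3(id53) recv 80: fwd
Round 5: pos4(id21) recv 80: fwd
Round 6: pos5(id80) recv 80: ELECTED

Answer: 53,60,63,80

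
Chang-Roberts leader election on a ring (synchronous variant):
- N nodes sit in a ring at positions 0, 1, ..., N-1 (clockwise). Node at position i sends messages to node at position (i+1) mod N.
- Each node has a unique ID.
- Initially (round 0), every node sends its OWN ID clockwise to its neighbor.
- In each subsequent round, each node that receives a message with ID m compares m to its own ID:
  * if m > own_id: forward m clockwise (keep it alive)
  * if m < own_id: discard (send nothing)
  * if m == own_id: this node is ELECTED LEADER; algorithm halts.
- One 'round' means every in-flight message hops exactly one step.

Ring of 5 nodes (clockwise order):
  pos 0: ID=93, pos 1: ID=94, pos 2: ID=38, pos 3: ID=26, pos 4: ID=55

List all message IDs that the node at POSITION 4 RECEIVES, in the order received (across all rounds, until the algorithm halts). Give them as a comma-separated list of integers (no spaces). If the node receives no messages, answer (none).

Answer: 26,38,94

Derivation:
Round 1: pos1(id94) recv 93: drop; pos2(id38) recv 94: fwd; pos3(id26) recv 38: fwd; pos4(id55) recv 26: drop; pos0(id93) recv 55: drop
Round 2: pos3(id26) recv 94: fwd; pos4(id55) recv 38: drop
Round 3: pos4(id55) recv 94: fwd
Round 4: pos0(id93) recv 94: fwd
Round 5: pos1(id94) recv 94: ELECTED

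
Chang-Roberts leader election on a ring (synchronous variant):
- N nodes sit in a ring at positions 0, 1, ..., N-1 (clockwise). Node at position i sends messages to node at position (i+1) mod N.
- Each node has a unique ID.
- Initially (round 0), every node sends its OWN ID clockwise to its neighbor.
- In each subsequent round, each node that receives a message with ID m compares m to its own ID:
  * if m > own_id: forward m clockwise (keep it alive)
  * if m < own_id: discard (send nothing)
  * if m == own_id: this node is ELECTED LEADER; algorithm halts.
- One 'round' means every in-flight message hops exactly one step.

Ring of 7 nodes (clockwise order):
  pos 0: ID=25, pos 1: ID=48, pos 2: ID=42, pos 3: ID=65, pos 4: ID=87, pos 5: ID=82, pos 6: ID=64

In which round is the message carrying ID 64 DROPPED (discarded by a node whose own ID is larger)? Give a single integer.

Answer: 4

Derivation:
Round 1: pos1(id48) recv 25: drop; pos2(id42) recv 48: fwd; pos3(id65) recv 42: drop; pos4(id87) recv 65: drop; pos5(id82) recv 87: fwd; pos6(id64) recv 82: fwd; pos0(id25) recv 64: fwd
Round 2: pos3(id65) recv 48: drop; pos6(id64) recv 87: fwd; pos0(id25) recv 82: fwd; pos1(id48) recv 64: fwd
Round 3: pos0(id25) recv 87: fwd; pos1(id48) recv 82: fwd; pos2(id42) recv 64: fwd
Round 4: pos1(id48) recv 87: fwd; pos2(id42) recv 82: fwd; pos3(id65) recv 64: drop
Round 5: pos2(id42) recv 87: fwd; pos3(id65) recv 82: fwd
Round 6: pos3(id65) recv 87: fwd; pos4(id87) recv 82: drop
Round 7: pos4(id87) recv 87: ELECTED
Message ID 64 originates at pos 6; dropped at pos 3 in round 4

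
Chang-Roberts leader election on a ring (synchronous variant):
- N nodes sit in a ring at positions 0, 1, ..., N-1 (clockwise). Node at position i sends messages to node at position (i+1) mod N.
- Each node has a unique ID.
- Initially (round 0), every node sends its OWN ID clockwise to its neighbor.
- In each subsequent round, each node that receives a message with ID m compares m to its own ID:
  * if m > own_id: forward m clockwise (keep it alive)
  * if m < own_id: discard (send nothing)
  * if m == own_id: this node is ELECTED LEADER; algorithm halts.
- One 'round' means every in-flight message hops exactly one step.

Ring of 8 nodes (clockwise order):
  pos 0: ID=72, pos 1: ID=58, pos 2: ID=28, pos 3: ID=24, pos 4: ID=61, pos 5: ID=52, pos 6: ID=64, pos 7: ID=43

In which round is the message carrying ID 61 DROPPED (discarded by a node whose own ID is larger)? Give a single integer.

Answer: 2

Derivation:
Round 1: pos1(id58) recv 72: fwd; pos2(id28) recv 58: fwd; pos3(id24) recv 28: fwd; pos4(id61) recv 24: drop; pos5(id52) recv 61: fwd; pos6(id64) recv 52: drop; pos7(id43) recv 64: fwd; pos0(id72) recv 43: drop
Round 2: pos2(id28) recv 72: fwd; pos3(id24) recv 58: fwd; pos4(id61) recv 28: drop; pos6(id64) recv 61: drop; pos0(id72) recv 64: drop
Round 3: pos3(id24) recv 72: fwd; pos4(id61) recv 58: drop
Round 4: pos4(id61) recv 72: fwd
Round 5: pos5(id52) recv 72: fwd
Round 6: pos6(id64) recv 72: fwd
Round 7: pos7(id43) recv 72: fwd
Round 8: pos0(id72) recv 72: ELECTED
Message ID 61 originates at pos 4; dropped at pos 6 in round 2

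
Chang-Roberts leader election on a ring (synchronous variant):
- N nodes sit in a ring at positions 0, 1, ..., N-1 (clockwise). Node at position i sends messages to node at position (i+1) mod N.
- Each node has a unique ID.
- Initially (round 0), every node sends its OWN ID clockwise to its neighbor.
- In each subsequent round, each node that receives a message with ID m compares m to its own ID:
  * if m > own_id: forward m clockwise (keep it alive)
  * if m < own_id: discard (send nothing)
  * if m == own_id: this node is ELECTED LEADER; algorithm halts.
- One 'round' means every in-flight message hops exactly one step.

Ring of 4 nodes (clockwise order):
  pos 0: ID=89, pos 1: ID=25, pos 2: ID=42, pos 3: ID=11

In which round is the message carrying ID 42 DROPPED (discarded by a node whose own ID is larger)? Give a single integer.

Answer: 2

Derivation:
Round 1: pos1(id25) recv 89: fwd; pos2(id42) recv 25: drop; pos3(id11) recv 42: fwd; pos0(id89) recv 11: drop
Round 2: pos2(id42) recv 89: fwd; pos0(id89) recv 42: drop
Round 3: pos3(id11) recv 89: fwd
Round 4: pos0(id89) recv 89: ELECTED
Message ID 42 originates at pos 2; dropped at pos 0 in round 2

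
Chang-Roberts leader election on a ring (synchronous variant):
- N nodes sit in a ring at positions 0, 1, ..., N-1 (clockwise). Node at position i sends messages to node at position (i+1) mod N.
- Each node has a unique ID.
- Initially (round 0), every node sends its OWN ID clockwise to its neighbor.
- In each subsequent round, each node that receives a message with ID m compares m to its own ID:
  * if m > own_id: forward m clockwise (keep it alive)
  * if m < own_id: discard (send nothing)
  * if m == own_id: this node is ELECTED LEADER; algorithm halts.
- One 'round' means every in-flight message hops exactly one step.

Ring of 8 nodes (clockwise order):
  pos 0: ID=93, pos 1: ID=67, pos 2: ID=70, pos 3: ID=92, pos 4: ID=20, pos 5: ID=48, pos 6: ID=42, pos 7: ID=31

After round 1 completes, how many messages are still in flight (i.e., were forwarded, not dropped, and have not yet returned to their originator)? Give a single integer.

Round 1: pos1(id67) recv 93: fwd; pos2(id70) recv 67: drop; pos3(id92) recv 70: drop; pos4(id20) recv 92: fwd; pos5(id48) recv 20: drop; pos6(id42) recv 48: fwd; pos7(id31) recv 42: fwd; pos0(id93) recv 31: drop
After round 1: 4 messages still in flight

Answer: 4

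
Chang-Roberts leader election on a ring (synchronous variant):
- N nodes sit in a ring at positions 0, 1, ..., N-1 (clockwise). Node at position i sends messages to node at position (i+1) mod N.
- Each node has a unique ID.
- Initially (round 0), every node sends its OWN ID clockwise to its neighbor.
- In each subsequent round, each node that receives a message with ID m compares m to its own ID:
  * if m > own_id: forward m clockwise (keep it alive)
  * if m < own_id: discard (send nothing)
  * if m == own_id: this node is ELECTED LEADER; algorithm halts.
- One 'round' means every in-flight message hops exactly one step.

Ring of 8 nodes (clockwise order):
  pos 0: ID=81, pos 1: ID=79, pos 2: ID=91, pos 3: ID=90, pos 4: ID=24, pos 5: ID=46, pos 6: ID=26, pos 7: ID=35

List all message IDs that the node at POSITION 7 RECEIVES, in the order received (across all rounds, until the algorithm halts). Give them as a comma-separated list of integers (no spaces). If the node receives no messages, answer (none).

Answer: 26,46,90,91

Derivation:
Round 1: pos1(id79) recv 81: fwd; pos2(id91) recv 79: drop; pos3(id90) recv 91: fwd; pos4(id24) recv 90: fwd; pos5(id46) recv 24: drop; pos6(id26) recv 46: fwd; pos7(id35) recv 26: drop; pos0(id81) recv 35: drop
Round 2: pos2(id91) recv 81: drop; pos4(id24) recv 91: fwd; pos5(id46) recv 90: fwd; pos7(id35) recv 46: fwd
Round 3: pos5(id46) recv 91: fwd; pos6(id26) recv 90: fwd; pos0(id81) recv 46: drop
Round 4: pos6(id26) recv 91: fwd; pos7(id35) recv 90: fwd
Round 5: pos7(id35) recv 91: fwd; pos0(id81) recv 90: fwd
Round 6: pos0(id81) recv 91: fwd; pos1(id79) recv 90: fwd
Round 7: pos1(id79) recv 91: fwd; pos2(id91) recv 90: drop
Round 8: pos2(id91) recv 91: ELECTED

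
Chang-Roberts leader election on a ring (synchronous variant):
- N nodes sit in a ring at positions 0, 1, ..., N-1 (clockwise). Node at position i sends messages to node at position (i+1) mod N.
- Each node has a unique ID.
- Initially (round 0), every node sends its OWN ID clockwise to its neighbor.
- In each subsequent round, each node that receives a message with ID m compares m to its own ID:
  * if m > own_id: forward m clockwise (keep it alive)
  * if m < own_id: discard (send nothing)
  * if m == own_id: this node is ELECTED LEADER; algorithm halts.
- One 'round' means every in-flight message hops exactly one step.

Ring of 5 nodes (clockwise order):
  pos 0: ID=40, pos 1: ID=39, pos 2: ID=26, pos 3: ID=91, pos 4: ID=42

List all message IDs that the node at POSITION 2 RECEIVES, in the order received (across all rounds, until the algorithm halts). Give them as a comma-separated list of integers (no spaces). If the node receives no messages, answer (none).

Round 1: pos1(id39) recv 40: fwd; pos2(id26) recv 39: fwd; pos3(id91) recv 26: drop; pos4(id42) recv 91: fwd; pos0(id40) recv 42: fwd
Round 2: pos2(id26) recv 40: fwd; pos3(id91) recv 39: drop; pos0(id40) recv 91: fwd; pos1(id39) recv 42: fwd
Round 3: pos3(id91) recv 40: drop; pos1(id39) recv 91: fwd; pos2(id26) recv 42: fwd
Round 4: pos2(id26) recv 91: fwd; pos3(id91) recv 42: drop
Round 5: pos3(id91) recv 91: ELECTED

Answer: 39,40,42,91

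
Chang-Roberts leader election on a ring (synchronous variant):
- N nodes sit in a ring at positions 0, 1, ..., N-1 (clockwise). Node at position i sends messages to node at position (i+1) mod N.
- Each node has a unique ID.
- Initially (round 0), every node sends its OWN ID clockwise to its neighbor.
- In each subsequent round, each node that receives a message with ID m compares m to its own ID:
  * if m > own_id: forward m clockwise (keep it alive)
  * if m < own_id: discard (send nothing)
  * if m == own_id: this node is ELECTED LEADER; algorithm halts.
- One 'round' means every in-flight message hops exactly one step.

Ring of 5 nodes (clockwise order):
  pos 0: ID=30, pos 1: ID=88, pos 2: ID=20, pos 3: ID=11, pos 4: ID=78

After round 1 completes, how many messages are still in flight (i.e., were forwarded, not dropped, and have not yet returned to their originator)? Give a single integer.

Round 1: pos1(id88) recv 30: drop; pos2(id20) recv 88: fwd; pos3(id11) recv 20: fwd; pos4(id78) recv 11: drop; pos0(id30) recv 78: fwd
After round 1: 3 messages still in flight

Answer: 3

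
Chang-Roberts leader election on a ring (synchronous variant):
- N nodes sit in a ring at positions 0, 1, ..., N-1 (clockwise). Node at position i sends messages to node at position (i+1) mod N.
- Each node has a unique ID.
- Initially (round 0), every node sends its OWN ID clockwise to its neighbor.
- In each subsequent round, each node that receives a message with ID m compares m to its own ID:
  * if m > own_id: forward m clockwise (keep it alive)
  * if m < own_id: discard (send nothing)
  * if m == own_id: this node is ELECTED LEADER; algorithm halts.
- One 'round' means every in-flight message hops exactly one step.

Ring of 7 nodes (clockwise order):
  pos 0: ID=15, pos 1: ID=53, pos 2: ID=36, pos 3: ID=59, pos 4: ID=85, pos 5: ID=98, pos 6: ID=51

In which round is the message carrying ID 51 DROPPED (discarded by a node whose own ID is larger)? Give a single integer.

Round 1: pos1(id53) recv 15: drop; pos2(id36) recv 53: fwd; pos3(id59) recv 36: drop; pos4(id85) recv 59: drop; pos5(id98) recv 85: drop; pos6(id51) recv 98: fwd; pos0(id15) recv 51: fwd
Round 2: pos3(id59) recv 53: drop; pos0(id15) recv 98: fwd; pos1(id53) recv 51: drop
Round 3: pos1(id53) recv 98: fwd
Round 4: pos2(id36) recv 98: fwd
Round 5: pos3(id59) recv 98: fwd
Round 6: pos4(id85) recv 98: fwd
Round 7: pos5(id98) recv 98: ELECTED
Message ID 51 originates at pos 6; dropped at pos 1 in round 2

Answer: 2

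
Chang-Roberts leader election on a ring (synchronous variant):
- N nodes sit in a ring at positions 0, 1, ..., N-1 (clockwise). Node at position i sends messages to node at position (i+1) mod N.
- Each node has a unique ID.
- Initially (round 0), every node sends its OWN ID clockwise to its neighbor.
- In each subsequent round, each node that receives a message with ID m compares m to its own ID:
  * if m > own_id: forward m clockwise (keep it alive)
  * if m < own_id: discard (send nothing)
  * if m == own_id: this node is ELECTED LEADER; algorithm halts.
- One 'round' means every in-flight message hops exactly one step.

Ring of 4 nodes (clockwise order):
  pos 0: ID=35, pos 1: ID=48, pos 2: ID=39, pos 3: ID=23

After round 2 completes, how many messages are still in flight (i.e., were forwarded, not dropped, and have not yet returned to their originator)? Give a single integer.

Round 1: pos1(id48) recv 35: drop; pos2(id39) recv 48: fwd; pos3(id23) recv 39: fwd; pos0(id35) recv 23: drop
Round 2: pos3(id23) recv 48: fwd; pos0(id35) recv 39: fwd
After round 2: 2 messages still in flight

Answer: 2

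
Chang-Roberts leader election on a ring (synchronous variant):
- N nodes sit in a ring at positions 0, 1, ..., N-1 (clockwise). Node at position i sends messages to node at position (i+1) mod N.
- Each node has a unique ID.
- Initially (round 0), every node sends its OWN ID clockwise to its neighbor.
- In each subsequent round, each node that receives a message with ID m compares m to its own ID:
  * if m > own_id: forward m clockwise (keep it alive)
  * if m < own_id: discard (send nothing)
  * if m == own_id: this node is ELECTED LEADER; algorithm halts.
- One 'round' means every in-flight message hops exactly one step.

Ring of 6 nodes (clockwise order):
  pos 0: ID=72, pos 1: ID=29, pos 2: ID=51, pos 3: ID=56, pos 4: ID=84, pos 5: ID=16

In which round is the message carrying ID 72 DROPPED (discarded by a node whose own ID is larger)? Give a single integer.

Round 1: pos1(id29) recv 72: fwd; pos2(id51) recv 29: drop; pos3(id56) recv 51: drop; pos4(id84) recv 56: drop; pos5(id16) recv 84: fwd; pos0(id72) recv 16: drop
Round 2: pos2(id51) recv 72: fwd; pos0(id72) recv 84: fwd
Round 3: pos3(id56) recv 72: fwd; pos1(id29) recv 84: fwd
Round 4: pos4(id84) recv 72: drop; pos2(id51) recv 84: fwd
Round 5: pos3(id56) recv 84: fwd
Round 6: pos4(id84) recv 84: ELECTED
Message ID 72 originates at pos 0; dropped at pos 4 in round 4

Answer: 4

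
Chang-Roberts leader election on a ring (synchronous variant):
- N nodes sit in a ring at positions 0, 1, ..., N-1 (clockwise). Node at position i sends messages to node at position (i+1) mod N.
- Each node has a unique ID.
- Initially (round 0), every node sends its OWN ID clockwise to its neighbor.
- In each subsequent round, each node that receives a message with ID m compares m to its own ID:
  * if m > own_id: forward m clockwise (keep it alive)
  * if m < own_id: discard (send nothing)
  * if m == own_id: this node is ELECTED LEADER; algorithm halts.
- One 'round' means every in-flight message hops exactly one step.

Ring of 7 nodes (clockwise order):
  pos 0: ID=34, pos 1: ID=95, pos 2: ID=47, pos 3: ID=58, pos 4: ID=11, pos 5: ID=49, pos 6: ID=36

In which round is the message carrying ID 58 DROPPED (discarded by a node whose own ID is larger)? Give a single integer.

Round 1: pos1(id95) recv 34: drop; pos2(id47) recv 95: fwd; pos3(id58) recv 47: drop; pos4(id11) recv 58: fwd; pos5(id49) recv 11: drop; pos6(id36) recv 49: fwd; pos0(id34) recv 36: fwd
Round 2: pos3(id58) recv 95: fwd; pos5(id49) recv 58: fwd; pos0(id34) recv 49: fwd; pos1(id95) recv 36: drop
Round 3: pos4(id11) recv 95: fwd; pos6(id36) recv 58: fwd; pos1(id95) recv 49: drop
Round 4: pos5(id49) recv 95: fwd; pos0(id34) recv 58: fwd
Round 5: pos6(id36) recv 95: fwd; pos1(id95) recv 58: drop
Round 6: pos0(id34) recv 95: fwd
Round 7: pos1(id95) recv 95: ELECTED
Message ID 58 originates at pos 3; dropped at pos 1 in round 5

Answer: 5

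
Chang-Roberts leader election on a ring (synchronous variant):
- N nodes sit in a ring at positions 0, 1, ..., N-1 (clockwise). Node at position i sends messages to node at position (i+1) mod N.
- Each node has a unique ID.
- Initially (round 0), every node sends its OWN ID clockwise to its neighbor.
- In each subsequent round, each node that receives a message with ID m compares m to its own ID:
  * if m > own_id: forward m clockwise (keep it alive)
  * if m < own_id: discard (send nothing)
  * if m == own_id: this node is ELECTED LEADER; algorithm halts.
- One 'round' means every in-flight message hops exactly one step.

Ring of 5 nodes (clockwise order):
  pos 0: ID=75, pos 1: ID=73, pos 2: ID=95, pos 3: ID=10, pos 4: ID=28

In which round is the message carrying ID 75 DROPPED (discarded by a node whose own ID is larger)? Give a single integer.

Answer: 2

Derivation:
Round 1: pos1(id73) recv 75: fwd; pos2(id95) recv 73: drop; pos3(id10) recv 95: fwd; pos4(id28) recv 10: drop; pos0(id75) recv 28: drop
Round 2: pos2(id95) recv 75: drop; pos4(id28) recv 95: fwd
Round 3: pos0(id75) recv 95: fwd
Round 4: pos1(id73) recv 95: fwd
Round 5: pos2(id95) recv 95: ELECTED
Message ID 75 originates at pos 0; dropped at pos 2 in round 2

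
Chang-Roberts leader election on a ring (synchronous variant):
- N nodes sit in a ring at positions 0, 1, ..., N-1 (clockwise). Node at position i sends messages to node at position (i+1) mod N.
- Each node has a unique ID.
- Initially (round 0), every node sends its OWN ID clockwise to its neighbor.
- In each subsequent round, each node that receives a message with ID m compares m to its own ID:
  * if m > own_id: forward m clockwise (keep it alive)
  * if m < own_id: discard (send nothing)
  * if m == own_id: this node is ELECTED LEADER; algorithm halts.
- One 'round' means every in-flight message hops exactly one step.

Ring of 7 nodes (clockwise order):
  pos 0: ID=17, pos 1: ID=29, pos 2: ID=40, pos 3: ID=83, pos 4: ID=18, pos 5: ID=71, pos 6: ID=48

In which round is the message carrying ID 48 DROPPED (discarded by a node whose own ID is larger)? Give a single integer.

Answer: 4

Derivation:
Round 1: pos1(id29) recv 17: drop; pos2(id40) recv 29: drop; pos3(id83) recv 40: drop; pos4(id18) recv 83: fwd; pos5(id71) recv 18: drop; pos6(id48) recv 71: fwd; pos0(id17) recv 48: fwd
Round 2: pos5(id71) recv 83: fwd; pos0(id17) recv 71: fwd; pos1(id29) recv 48: fwd
Round 3: pos6(id48) recv 83: fwd; pos1(id29) recv 71: fwd; pos2(id40) recv 48: fwd
Round 4: pos0(id17) recv 83: fwd; pos2(id40) recv 71: fwd; pos3(id83) recv 48: drop
Round 5: pos1(id29) recv 83: fwd; pos3(id83) recv 71: drop
Round 6: pos2(id40) recv 83: fwd
Round 7: pos3(id83) recv 83: ELECTED
Message ID 48 originates at pos 6; dropped at pos 3 in round 4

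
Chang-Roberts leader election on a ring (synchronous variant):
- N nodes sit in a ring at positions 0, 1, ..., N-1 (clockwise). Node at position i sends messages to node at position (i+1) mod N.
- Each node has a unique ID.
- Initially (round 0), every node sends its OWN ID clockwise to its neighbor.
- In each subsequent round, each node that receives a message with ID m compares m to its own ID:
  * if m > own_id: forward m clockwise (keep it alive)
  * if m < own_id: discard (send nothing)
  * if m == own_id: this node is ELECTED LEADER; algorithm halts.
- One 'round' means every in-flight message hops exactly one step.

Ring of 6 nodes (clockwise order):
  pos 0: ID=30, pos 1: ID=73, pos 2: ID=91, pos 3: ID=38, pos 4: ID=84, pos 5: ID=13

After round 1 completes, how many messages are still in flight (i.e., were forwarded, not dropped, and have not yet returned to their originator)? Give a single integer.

Answer: 2

Derivation:
Round 1: pos1(id73) recv 30: drop; pos2(id91) recv 73: drop; pos3(id38) recv 91: fwd; pos4(id84) recv 38: drop; pos5(id13) recv 84: fwd; pos0(id30) recv 13: drop
After round 1: 2 messages still in flight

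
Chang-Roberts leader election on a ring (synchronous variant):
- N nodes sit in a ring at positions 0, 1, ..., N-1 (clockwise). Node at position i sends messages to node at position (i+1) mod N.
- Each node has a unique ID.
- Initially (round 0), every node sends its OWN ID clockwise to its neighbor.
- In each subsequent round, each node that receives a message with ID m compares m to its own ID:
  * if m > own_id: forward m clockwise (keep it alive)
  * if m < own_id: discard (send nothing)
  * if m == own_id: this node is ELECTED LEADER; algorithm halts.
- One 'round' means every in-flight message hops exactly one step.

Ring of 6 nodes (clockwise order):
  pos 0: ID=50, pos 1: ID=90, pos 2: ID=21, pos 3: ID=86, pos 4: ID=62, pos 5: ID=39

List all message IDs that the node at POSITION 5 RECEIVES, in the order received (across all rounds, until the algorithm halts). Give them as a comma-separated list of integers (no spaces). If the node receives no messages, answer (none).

Round 1: pos1(id90) recv 50: drop; pos2(id21) recv 90: fwd; pos3(id86) recv 21: drop; pos4(id62) recv 86: fwd; pos5(id39) recv 62: fwd; pos0(id50) recv 39: drop
Round 2: pos3(id86) recv 90: fwd; pos5(id39) recv 86: fwd; pos0(id50) recv 62: fwd
Round 3: pos4(id62) recv 90: fwd; pos0(id50) recv 86: fwd; pos1(id90) recv 62: drop
Round 4: pos5(id39) recv 90: fwd; pos1(id90) recv 86: drop
Round 5: pos0(id50) recv 90: fwd
Round 6: pos1(id90) recv 90: ELECTED

Answer: 62,86,90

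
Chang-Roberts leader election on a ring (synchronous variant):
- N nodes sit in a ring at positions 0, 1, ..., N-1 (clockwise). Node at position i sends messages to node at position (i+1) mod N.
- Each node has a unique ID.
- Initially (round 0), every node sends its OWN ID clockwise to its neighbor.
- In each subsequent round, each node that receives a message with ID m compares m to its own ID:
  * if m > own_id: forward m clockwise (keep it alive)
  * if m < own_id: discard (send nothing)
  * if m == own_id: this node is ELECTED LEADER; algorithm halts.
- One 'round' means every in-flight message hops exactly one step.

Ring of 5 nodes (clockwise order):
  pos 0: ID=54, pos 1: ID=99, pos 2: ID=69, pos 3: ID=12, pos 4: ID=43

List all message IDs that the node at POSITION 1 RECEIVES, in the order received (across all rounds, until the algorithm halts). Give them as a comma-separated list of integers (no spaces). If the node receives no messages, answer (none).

Answer: 54,69,99

Derivation:
Round 1: pos1(id99) recv 54: drop; pos2(id69) recv 99: fwd; pos3(id12) recv 69: fwd; pos4(id43) recv 12: drop; pos0(id54) recv 43: drop
Round 2: pos3(id12) recv 99: fwd; pos4(id43) recv 69: fwd
Round 3: pos4(id43) recv 99: fwd; pos0(id54) recv 69: fwd
Round 4: pos0(id54) recv 99: fwd; pos1(id99) recv 69: drop
Round 5: pos1(id99) recv 99: ELECTED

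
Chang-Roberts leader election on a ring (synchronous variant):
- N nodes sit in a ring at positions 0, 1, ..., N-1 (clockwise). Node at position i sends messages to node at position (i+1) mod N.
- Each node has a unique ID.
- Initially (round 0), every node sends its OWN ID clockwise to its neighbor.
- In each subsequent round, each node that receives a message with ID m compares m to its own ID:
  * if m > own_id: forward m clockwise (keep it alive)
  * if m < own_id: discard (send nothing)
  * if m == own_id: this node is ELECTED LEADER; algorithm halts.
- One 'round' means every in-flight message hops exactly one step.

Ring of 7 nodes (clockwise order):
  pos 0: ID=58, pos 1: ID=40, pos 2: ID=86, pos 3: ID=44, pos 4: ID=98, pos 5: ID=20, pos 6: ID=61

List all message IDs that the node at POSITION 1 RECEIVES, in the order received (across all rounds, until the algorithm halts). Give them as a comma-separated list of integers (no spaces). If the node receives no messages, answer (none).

Round 1: pos1(id40) recv 58: fwd; pos2(id86) recv 40: drop; pos3(id44) recv 86: fwd; pos4(id98) recv 44: drop; pos5(id20) recv 98: fwd; pos6(id61) recv 20: drop; pos0(id58) recv 61: fwd
Round 2: pos2(id86) recv 58: drop; pos4(id98) recv 86: drop; pos6(id61) recv 98: fwd; pos1(id40) recv 61: fwd
Round 3: pos0(id58) recv 98: fwd; pos2(id86) recv 61: drop
Round 4: pos1(id40) recv 98: fwd
Round 5: pos2(id86) recv 98: fwd
Round 6: pos3(id44) recv 98: fwd
Round 7: pos4(id98) recv 98: ELECTED

Answer: 58,61,98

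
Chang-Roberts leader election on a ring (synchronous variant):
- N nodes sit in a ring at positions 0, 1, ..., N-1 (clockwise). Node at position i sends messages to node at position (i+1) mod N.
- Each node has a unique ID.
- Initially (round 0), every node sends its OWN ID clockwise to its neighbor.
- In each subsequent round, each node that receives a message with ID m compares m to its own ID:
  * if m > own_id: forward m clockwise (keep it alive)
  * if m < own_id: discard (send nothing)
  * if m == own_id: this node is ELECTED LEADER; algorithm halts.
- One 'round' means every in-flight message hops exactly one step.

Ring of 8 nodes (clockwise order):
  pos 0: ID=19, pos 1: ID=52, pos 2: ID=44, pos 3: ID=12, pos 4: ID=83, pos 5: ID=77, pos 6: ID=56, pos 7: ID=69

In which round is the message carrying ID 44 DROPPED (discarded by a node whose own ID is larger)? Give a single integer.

Answer: 2

Derivation:
Round 1: pos1(id52) recv 19: drop; pos2(id44) recv 52: fwd; pos3(id12) recv 44: fwd; pos4(id83) recv 12: drop; pos5(id77) recv 83: fwd; pos6(id56) recv 77: fwd; pos7(id69) recv 56: drop; pos0(id19) recv 69: fwd
Round 2: pos3(id12) recv 52: fwd; pos4(id83) recv 44: drop; pos6(id56) recv 83: fwd; pos7(id69) recv 77: fwd; pos1(id52) recv 69: fwd
Round 3: pos4(id83) recv 52: drop; pos7(id69) recv 83: fwd; pos0(id19) recv 77: fwd; pos2(id44) recv 69: fwd
Round 4: pos0(id19) recv 83: fwd; pos1(id52) recv 77: fwd; pos3(id12) recv 69: fwd
Round 5: pos1(id52) recv 83: fwd; pos2(id44) recv 77: fwd; pos4(id83) recv 69: drop
Round 6: pos2(id44) recv 83: fwd; pos3(id12) recv 77: fwd
Round 7: pos3(id12) recv 83: fwd; pos4(id83) recv 77: drop
Round 8: pos4(id83) recv 83: ELECTED
Message ID 44 originates at pos 2; dropped at pos 4 in round 2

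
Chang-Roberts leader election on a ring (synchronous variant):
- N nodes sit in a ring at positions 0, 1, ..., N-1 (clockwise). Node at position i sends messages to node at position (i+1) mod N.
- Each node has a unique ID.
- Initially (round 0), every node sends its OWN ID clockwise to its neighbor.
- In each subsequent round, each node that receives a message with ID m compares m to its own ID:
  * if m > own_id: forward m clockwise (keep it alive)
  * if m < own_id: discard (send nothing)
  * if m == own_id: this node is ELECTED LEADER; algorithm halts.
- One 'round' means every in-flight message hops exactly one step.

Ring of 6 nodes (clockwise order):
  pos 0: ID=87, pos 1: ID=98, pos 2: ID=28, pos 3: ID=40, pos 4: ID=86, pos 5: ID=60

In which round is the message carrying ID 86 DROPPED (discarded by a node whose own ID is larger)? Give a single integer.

Round 1: pos1(id98) recv 87: drop; pos2(id28) recv 98: fwd; pos3(id40) recv 28: drop; pos4(id86) recv 40: drop; pos5(id60) recv 86: fwd; pos0(id87) recv 60: drop
Round 2: pos3(id40) recv 98: fwd; pos0(id87) recv 86: drop
Round 3: pos4(id86) recv 98: fwd
Round 4: pos5(id60) recv 98: fwd
Round 5: pos0(id87) recv 98: fwd
Round 6: pos1(id98) recv 98: ELECTED
Message ID 86 originates at pos 4; dropped at pos 0 in round 2

Answer: 2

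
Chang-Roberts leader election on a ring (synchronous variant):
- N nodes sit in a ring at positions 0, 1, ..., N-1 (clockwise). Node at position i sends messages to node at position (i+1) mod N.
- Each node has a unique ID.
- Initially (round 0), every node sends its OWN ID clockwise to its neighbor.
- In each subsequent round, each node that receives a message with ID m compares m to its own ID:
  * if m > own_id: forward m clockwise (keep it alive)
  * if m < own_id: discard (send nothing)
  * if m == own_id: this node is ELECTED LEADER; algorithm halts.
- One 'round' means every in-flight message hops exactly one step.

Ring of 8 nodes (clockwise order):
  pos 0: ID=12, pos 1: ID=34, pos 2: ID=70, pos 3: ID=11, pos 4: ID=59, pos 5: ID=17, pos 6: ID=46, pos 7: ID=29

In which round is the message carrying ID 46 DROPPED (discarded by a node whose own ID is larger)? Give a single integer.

Round 1: pos1(id34) recv 12: drop; pos2(id70) recv 34: drop; pos3(id11) recv 70: fwd; pos4(id59) recv 11: drop; pos5(id17) recv 59: fwd; pos6(id46) recv 17: drop; pos7(id29) recv 46: fwd; pos0(id12) recv 29: fwd
Round 2: pos4(id59) recv 70: fwd; pos6(id46) recv 59: fwd; pos0(id12) recv 46: fwd; pos1(id34) recv 29: drop
Round 3: pos5(id17) recv 70: fwd; pos7(id29) recv 59: fwd; pos1(id34) recv 46: fwd
Round 4: pos6(id46) recv 70: fwd; pos0(id12) recv 59: fwd; pos2(id70) recv 46: drop
Round 5: pos7(id29) recv 70: fwd; pos1(id34) recv 59: fwd
Round 6: pos0(id12) recv 70: fwd; pos2(id70) recv 59: drop
Round 7: pos1(id34) recv 70: fwd
Round 8: pos2(id70) recv 70: ELECTED
Message ID 46 originates at pos 6; dropped at pos 2 in round 4

Answer: 4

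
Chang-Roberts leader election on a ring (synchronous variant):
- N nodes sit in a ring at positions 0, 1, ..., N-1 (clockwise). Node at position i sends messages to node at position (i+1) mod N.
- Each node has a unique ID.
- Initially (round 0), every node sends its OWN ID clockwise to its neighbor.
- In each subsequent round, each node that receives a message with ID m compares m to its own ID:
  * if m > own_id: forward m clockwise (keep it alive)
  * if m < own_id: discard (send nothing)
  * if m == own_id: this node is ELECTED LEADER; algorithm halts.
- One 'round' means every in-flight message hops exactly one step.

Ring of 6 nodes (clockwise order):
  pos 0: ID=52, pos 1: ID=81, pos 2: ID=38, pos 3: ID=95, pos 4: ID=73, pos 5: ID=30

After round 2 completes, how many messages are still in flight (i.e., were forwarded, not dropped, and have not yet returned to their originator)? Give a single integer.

Answer: 2

Derivation:
Round 1: pos1(id81) recv 52: drop; pos2(id38) recv 81: fwd; pos3(id95) recv 38: drop; pos4(id73) recv 95: fwd; pos5(id30) recv 73: fwd; pos0(id52) recv 30: drop
Round 2: pos3(id95) recv 81: drop; pos5(id30) recv 95: fwd; pos0(id52) recv 73: fwd
After round 2: 2 messages still in flight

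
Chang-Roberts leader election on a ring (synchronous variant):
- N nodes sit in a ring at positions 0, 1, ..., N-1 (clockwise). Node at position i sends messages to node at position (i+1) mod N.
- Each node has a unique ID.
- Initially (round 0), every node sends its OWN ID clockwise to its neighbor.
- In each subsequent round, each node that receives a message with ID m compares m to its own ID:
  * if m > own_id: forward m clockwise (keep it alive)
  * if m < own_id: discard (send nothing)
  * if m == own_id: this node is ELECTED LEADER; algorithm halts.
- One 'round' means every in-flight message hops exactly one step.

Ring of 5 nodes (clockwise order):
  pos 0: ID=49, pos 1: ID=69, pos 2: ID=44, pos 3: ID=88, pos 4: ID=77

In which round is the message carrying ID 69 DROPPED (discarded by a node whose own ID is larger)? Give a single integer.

Answer: 2

Derivation:
Round 1: pos1(id69) recv 49: drop; pos2(id44) recv 69: fwd; pos3(id88) recv 44: drop; pos4(id77) recv 88: fwd; pos0(id49) recv 77: fwd
Round 2: pos3(id88) recv 69: drop; pos0(id49) recv 88: fwd; pos1(id69) recv 77: fwd
Round 3: pos1(id69) recv 88: fwd; pos2(id44) recv 77: fwd
Round 4: pos2(id44) recv 88: fwd; pos3(id88) recv 77: drop
Round 5: pos3(id88) recv 88: ELECTED
Message ID 69 originates at pos 1; dropped at pos 3 in round 2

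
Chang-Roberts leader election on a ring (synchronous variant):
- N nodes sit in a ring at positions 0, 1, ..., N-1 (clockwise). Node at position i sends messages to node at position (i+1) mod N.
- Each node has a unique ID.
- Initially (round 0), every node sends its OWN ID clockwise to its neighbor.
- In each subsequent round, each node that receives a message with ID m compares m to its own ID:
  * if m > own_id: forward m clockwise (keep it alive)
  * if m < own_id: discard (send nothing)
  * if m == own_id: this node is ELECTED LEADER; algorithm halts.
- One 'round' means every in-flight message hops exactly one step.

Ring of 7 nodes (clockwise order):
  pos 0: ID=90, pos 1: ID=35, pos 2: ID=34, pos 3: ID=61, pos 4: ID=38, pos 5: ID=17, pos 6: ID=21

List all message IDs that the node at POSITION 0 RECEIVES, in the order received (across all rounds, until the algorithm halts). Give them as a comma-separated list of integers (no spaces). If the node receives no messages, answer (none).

Answer: 21,38,61,90

Derivation:
Round 1: pos1(id35) recv 90: fwd; pos2(id34) recv 35: fwd; pos3(id61) recv 34: drop; pos4(id38) recv 61: fwd; pos5(id17) recv 38: fwd; pos6(id21) recv 17: drop; pos0(id90) recv 21: drop
Round 2: pos2(id34) recv 90: fwd; pos3(id61) recv 35: drop; pos5(id17) recv 61: fwd; pos6(id21) recv 38: fwd
Round 3: pos3(id61) recv 90: fwd; pos6(id21) recv 61: fwd; pos0(id90) recv 38: drop
Round 4: pos4(id38) recv 90: fwd; pos0(id90) recv 61: drop
Round 5: pos5(id17) recv 90: fwd
Round 6: pos6(id21) recv 90: fwd
Round 7: pos0(id90) recv 90: ELECTED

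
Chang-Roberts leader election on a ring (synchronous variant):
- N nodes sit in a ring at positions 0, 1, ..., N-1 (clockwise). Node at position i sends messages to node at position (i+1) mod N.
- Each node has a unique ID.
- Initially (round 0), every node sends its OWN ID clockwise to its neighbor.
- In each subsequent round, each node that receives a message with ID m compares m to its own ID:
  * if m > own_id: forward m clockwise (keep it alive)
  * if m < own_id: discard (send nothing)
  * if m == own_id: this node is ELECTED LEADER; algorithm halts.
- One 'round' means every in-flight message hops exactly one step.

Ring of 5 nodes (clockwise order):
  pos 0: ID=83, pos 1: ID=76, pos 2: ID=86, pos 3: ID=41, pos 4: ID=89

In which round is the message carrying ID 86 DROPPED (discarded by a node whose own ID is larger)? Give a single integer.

Round 1: pos1(id76) recv 83: fwd; pos2(id86) recv 76: drop; pos3(id41) recv 86: fwd; pos4(id89) recv 41: drop; pos0(id83) recv 89: fwd
Round 2: pos2(id86) recv 83: drop; pos4(id89) recv 86: drop; pos1(id76) recv 89: fwd
Round 3: pos2(id86) recv 89: fwd
Round 4: pos3(id41) recv 89: fwd
Round 5: pos4(id89) recv 89: ELECTED
Message ID 86 originates at pos 2; dropped at pos 4 in round 2

Answer: 2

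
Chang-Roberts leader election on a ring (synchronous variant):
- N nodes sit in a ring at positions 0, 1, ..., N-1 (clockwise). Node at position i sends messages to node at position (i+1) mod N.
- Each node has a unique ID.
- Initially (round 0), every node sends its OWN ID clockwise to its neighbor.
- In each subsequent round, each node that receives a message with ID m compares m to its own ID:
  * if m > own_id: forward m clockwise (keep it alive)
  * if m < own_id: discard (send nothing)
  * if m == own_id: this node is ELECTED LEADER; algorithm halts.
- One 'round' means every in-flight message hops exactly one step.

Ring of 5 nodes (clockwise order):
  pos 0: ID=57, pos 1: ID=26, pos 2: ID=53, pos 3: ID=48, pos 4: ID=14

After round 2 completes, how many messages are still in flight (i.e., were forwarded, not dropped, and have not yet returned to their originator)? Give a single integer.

Round 1: pos1(id26) recv 57: fwd; pos2(id53) recv 26: drop; pos3(id48) recv 53: fwd; pos4(id14) recv 48: fwd; pos0(id57) recv 14: drop
Round 2: pos2(id53) recv 57: fwd; pos4(id14) recv 53: fwd; pos0(id57) recv 48: drop
After round 2: 2 messages still in flight

Answer: 2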